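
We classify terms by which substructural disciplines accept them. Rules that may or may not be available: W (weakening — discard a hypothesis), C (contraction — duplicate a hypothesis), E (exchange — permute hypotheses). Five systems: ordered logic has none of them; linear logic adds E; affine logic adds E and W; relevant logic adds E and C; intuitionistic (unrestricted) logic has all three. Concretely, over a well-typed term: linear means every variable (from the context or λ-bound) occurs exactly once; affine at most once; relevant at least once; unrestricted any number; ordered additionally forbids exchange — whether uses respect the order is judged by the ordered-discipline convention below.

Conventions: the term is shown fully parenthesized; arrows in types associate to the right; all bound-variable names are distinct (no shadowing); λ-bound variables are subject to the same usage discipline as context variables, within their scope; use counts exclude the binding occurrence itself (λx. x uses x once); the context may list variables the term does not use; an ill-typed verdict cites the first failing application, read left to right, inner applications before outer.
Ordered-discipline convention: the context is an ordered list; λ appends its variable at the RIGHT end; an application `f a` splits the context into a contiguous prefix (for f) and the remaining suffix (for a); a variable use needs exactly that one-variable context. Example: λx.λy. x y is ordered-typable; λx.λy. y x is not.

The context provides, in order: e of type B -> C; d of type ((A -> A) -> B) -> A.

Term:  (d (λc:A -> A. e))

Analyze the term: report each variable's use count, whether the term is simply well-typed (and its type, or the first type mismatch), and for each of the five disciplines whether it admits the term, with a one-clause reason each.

use counts: e ×1; d ×1; c (λ-bound) ×0
left-to-right use order: d, e
typing: ill-typed: argument of type (A -> A) -> B -> C where (A -> A) -> B is required
ordered: ✗, not simply typable
linear: ✗, fails simple typing
affine: ✗, a type mismatch blocks all five
relevant: ✗, the type mismatch rejects it
unrestricted: ✗, not simply typable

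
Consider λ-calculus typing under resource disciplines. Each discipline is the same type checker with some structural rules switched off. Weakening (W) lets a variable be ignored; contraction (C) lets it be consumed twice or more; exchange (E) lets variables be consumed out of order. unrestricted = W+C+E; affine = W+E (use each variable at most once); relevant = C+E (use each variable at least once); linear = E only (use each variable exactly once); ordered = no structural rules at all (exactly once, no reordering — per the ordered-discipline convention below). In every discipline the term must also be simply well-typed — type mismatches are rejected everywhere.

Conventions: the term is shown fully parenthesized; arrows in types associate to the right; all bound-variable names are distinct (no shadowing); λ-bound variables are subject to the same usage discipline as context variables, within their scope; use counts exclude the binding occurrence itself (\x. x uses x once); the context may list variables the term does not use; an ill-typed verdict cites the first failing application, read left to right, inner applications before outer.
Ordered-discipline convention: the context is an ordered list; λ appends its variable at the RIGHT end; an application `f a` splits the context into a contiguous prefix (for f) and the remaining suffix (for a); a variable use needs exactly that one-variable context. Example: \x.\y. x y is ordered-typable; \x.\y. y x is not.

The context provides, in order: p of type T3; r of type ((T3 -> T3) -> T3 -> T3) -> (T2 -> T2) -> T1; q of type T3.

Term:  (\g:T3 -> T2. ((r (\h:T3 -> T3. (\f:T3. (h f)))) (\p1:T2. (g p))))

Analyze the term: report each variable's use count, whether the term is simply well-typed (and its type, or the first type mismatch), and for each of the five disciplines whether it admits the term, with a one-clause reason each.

usage: p: 1×, r: 1×, q: 0×, g (bound): 1×, h (bound): 1×, f (bound): 1×, p1 (bound): 0×
order of uses: r, h, f, g, p
typing: well-typed at (T3 -> T2) -> T1
ordered: ✗, unused: q, p1 — weakening required
linear: ✗, unused: q, p1 — weakening required
affine: ✓, no duplicate uses among p, r, q, g, h, f, p1
relevant: ✗, unused: q, p1 — weakening required
unrestricted: ✓, well-typed at (T3 -> T2) -> T1; no restrictions here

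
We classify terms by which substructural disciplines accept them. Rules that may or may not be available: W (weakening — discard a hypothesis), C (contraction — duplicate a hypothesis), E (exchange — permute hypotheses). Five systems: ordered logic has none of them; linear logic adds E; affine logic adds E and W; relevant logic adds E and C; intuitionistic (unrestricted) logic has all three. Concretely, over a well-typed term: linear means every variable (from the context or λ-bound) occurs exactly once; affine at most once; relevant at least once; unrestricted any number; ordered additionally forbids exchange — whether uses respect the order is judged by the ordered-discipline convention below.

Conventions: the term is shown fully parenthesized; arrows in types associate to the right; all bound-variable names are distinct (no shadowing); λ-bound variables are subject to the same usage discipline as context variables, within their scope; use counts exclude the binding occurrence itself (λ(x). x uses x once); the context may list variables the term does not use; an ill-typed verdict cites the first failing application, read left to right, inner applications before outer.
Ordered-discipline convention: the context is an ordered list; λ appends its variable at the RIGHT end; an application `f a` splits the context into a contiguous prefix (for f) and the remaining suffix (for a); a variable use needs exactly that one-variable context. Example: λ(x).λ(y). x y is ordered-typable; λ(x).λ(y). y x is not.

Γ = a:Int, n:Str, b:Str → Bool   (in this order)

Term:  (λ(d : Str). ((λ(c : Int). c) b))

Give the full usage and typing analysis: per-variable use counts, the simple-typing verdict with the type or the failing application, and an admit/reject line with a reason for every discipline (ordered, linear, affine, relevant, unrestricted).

usage: a: 0×, n: 0×, b: 1×, d [bound]: 0×, c [bound]: 1×
order of uses: c, b
typing: ill-typed: an argument Str → Bool mismatches the expected Int
ordered ✗ (the type mismatch rejects it)
linear ✗ (not simply typable)
affine ✗ (fails simple typing)
relevant ✗ (a type mismatch blocks all five)
unrestricted ✗ (the type mismatch rejects it)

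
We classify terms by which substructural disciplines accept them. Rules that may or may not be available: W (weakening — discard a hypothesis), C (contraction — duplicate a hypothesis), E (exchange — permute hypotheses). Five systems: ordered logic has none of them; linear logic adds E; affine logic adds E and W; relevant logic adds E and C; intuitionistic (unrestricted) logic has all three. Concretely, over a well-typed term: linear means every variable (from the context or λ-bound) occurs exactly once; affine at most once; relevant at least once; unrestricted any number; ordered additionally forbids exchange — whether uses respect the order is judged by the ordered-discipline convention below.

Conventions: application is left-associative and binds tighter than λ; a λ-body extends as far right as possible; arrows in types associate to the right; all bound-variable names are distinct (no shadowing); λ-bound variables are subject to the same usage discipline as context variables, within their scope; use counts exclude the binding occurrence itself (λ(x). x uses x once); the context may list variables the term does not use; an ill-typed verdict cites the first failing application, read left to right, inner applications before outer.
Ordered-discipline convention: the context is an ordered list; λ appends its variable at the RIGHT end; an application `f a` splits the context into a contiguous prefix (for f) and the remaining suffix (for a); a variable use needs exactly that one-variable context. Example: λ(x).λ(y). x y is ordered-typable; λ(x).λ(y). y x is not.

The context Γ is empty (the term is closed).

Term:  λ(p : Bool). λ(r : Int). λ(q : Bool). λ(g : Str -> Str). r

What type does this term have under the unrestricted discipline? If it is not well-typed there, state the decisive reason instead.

term : Bool -> Int -> Bool -> (Str -> Str) -> Int
variable uses: p (bound): 0×, r (bound): 1×, q (bound): 0×, g (bound): 0×
uses in reading order: r
typing: well-typed — term : Bool -> Int -> Bool -> (Str -> Str) -> Int
summary: ordered ✗; linear ✗; affine ✓; relevant ✗; unrestricted ✓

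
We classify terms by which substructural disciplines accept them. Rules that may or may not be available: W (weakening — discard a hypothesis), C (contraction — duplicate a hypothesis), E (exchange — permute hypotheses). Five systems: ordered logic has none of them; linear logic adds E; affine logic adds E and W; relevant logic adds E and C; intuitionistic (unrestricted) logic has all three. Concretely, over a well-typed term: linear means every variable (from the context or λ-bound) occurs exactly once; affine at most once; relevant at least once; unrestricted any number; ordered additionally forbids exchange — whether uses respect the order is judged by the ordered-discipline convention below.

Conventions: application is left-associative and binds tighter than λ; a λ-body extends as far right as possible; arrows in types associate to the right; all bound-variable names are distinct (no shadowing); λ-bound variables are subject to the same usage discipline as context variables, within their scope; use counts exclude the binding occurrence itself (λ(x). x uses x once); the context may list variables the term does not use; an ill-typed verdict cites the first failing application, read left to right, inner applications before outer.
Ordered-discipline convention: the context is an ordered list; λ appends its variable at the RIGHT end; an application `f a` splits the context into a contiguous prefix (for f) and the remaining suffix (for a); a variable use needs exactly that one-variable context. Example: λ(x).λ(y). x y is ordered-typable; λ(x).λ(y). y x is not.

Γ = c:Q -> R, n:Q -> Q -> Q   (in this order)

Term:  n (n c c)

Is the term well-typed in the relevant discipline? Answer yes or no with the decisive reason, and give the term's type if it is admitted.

no — a type mismatch blocks all five
use counts: c: 2, n: 2
uses in reading order: n, n, c, c
typing: ill-typed: an application expects Q but receives Q -> R
summary: ordered ✗ · linear ✗ · affine ✗ · relevant ✗ · unrestricted ✗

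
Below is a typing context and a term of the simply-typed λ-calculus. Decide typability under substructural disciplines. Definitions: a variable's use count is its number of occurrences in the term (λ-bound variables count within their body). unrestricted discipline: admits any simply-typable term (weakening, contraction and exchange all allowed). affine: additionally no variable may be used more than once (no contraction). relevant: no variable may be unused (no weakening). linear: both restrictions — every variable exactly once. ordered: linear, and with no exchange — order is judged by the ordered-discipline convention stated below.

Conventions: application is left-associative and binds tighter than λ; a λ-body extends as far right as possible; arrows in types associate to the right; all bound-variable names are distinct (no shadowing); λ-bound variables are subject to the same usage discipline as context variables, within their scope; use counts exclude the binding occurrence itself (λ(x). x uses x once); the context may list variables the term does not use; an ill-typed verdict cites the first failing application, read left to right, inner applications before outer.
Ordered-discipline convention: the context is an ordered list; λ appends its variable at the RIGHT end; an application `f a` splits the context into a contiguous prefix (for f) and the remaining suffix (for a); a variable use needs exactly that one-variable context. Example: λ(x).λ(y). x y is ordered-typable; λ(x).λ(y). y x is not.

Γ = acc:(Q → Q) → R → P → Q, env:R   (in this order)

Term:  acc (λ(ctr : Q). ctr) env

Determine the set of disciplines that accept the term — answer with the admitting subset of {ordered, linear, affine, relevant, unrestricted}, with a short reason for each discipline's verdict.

admitted in: ordered, linear, affine, relevant, unrestricted
use counts: acc: 1×, env: 1×, ctr (λ-bound): 1×
left-to-right use order: acc, ctr, env
typing: the term checks, with type P → Q
ordered ✓ (one use each (acc, env, ctr); ordered split holds)
linear ✓ (each of acc, env, ctr used exactly once)
affine ✓ (acc, env, ctr: no repeats, contraction unneeded)
relevant ✓ (none of acc, env, ctr goes unused)
unrestricted ✓ (type-checks (P → Q) and nothing is barred)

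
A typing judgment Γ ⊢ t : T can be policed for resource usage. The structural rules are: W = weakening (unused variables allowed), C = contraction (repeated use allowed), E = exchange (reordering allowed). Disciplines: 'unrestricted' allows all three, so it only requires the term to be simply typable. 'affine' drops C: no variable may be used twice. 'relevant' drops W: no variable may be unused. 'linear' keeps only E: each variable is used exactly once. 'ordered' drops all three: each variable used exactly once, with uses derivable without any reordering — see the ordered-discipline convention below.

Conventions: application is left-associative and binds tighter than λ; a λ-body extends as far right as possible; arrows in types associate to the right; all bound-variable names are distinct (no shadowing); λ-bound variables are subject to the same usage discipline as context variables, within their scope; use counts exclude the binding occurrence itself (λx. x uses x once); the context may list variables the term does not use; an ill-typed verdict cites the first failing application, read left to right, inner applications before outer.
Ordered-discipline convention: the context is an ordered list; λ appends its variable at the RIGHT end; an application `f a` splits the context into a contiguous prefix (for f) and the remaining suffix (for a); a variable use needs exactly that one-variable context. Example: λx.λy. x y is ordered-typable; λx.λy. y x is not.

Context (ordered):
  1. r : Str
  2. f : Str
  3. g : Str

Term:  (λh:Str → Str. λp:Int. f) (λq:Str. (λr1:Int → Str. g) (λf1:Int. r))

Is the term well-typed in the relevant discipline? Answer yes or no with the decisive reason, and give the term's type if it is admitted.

no — needs weakening: h, p, q, r1, f1 unused
counts: r ×1, f ×1, g ×1, h (λ-bound) ×0, p (λ-bound) ×0, q (λ-bound) ×0, r1 (λ-bound) ×0, f1 (λ-bound) ×0
uses in reading order: f, g, r
typing: well-typed — term : Int → Str
per-discipline verdicts: ordered ✗ | linear ✗ | affine ✓ | relevant ✗ | unrestricted ✓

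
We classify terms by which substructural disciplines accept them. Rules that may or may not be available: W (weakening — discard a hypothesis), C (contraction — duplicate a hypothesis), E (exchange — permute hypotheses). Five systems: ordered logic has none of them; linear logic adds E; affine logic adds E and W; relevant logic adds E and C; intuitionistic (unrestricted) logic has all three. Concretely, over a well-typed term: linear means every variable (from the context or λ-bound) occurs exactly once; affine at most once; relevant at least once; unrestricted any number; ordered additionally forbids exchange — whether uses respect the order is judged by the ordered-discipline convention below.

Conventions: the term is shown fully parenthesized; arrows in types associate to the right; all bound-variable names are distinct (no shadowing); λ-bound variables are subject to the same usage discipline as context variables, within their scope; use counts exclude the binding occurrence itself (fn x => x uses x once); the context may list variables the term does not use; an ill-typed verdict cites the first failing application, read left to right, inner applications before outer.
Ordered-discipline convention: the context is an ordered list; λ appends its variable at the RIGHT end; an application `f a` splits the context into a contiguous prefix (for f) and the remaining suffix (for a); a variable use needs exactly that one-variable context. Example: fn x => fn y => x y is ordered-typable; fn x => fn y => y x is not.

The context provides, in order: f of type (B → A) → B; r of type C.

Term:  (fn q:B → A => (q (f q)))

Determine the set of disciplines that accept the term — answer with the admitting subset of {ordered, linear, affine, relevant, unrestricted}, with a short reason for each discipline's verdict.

admitted by: unrestricted
use counts: f ×1; r ×0; q (λ-bound) ×2
use order (left to right): q, f, q
typing: well-typed at (B → A) → A
ordered: ✗ — needs contraction — q ×2; r left unused
linear: ✗ — needs contraction — q ×2; r left unused
affine: ✗ — needs contraction — q ×2
relevant: ✗ — r left unused
unrestricted: ✓ — simply typable at (B → A) → A; W, C, E all held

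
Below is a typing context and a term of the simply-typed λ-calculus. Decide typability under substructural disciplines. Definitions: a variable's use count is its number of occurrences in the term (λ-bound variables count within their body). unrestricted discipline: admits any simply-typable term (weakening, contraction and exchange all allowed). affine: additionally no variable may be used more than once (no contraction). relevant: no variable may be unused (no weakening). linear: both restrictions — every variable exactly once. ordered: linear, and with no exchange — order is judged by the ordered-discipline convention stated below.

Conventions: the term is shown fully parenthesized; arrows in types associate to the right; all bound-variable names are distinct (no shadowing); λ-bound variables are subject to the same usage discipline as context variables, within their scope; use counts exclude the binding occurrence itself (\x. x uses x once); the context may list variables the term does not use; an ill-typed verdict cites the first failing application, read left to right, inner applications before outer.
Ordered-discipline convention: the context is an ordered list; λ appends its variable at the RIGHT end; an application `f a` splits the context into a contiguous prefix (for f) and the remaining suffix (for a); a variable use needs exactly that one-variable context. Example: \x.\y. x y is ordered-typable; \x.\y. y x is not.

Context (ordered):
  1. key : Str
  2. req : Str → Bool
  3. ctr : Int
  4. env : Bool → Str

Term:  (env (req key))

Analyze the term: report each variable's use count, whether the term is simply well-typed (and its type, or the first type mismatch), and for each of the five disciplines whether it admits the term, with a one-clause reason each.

use counts: key: 1×, req: 1×, ctr: 0×, env: 1×
uses in reading order: env, req, key
typing: well-typed — term : Str
ordered: ✗, ctr left unused
linear: ✗, ctr left unused
affine: ✓, at most one use each (key, req, ctr, env)
relevant: ✗, ctr left unused
unrestricted: ✓, typability at Str is all that's needed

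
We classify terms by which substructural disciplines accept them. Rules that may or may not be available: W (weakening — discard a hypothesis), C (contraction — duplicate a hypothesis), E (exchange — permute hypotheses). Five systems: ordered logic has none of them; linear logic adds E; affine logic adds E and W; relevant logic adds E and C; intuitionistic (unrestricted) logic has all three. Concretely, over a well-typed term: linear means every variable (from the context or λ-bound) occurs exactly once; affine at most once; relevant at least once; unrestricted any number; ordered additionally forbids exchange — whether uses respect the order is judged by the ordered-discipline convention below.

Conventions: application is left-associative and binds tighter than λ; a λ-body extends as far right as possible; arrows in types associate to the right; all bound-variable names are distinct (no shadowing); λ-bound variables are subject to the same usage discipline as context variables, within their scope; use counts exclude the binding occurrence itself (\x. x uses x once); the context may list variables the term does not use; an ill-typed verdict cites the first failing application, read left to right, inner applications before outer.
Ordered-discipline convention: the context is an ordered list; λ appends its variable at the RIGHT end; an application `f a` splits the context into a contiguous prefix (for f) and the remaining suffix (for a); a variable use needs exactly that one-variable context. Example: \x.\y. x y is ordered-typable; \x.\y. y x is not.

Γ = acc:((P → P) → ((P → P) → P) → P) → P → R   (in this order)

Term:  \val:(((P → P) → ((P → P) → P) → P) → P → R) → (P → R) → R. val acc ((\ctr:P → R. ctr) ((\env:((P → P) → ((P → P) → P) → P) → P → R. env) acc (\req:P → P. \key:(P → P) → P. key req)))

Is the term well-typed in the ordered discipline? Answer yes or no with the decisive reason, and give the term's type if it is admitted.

no — acc ×2 used more than once (contraction)
variable uses: acc: 2; val [bound]: 1; ctr [bound]: 1; env [bound]: 1; req [bound]: 1; key [bound]: 1
uses in reading order: val, acc, ctr, env, acc, key, req
typing: the term checks, with type ((((P → P) → ((P → P) → P) → P) → P → R) → (P → R) → R) → R
per-discipline verdicts: ordered ✗; linear ✗; affine ✗; relevant ✓; unrestricted ✓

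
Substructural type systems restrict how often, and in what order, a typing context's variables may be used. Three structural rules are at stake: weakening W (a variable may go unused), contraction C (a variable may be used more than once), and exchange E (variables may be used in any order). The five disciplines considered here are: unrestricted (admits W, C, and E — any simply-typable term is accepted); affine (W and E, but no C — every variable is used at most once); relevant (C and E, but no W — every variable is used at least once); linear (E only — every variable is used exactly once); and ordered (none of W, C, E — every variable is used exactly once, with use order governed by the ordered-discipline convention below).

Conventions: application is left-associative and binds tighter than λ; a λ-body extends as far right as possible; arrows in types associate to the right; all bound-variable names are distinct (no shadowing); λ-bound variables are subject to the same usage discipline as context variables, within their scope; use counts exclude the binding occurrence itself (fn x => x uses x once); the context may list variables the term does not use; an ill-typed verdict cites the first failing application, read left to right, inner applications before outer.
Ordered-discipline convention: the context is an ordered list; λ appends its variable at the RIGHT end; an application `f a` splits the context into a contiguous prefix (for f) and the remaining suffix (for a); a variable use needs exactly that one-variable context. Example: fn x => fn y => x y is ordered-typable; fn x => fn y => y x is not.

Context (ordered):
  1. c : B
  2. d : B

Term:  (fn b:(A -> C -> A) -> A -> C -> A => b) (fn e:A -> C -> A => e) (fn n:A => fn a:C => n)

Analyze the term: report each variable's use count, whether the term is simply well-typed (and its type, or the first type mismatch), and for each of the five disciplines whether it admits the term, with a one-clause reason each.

use counts: c: 0×; d: 0×; b (λ-bound): 1×; e (λ-bound): 1×; n (λ-bound): 1×; a (λ-bound): 0×
left-to-right use order: b, e, n
typing: well-typed — term : A -> C -> A
ordered: ✗, needs weakening: c, d, a unused
linear: ✗, needs weakening: c, d, a unused
affine: ✓, no duplicate uses among c, d, b, e, n, a
relevant: ✗, needs weakening: c, d, a unused
unrestricted: ✓, well-typed at A -> C -> A; no restrictions here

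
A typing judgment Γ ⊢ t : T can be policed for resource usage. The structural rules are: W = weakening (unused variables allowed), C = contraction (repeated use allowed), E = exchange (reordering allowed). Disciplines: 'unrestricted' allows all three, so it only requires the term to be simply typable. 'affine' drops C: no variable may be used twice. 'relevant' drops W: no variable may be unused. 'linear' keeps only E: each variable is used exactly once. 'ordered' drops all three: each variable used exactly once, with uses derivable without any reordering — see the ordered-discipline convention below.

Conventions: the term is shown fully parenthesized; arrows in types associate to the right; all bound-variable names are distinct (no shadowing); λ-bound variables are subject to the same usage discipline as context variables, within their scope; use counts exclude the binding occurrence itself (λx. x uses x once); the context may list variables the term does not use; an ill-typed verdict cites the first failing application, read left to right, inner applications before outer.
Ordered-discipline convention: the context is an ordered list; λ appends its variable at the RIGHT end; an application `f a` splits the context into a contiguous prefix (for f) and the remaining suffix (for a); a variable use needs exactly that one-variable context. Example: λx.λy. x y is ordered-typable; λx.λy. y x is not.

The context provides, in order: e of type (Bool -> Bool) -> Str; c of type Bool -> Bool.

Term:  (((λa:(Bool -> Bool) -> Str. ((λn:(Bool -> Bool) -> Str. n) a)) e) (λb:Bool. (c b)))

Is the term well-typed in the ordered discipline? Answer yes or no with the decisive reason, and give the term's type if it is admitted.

yes — single-use (e, c, a, n, b), ordered derivation ok; term : Str
counts: e ×1, c ×1, a (λ-bound) ×1, n (λ-bound) ×1, b (λ-bound) ×1
use order (left to right): n, a, e, c, b
typing: ✓ — Str
all disciplines: ordered ✓ · linear ✓ · affine ✓ · relevant ✓ · unrestricted ✓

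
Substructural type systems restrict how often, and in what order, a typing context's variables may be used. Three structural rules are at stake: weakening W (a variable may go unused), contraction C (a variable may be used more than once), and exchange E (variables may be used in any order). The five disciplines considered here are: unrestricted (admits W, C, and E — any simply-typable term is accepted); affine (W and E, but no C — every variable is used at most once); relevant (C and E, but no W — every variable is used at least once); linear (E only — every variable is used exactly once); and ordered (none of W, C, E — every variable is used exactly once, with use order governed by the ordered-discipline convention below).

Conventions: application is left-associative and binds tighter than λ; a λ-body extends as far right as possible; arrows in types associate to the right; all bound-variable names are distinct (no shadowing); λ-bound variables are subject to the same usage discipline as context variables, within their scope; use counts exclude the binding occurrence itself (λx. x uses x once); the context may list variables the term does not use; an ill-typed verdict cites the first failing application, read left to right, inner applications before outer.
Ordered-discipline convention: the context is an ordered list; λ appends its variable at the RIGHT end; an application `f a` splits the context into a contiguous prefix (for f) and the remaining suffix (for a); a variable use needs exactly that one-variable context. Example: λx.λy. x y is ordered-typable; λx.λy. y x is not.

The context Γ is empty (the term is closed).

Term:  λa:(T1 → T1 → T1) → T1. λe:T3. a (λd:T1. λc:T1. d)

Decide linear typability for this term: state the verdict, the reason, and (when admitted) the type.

no — unused: e, c — weakening required
use counts: a [bound]=1, e [bound]=0, d [bound]=1, c [bound]=0
uses in reading order: a, d
typing: the term checks, with type ((T1 → T1 → T1) → T1) → T3 → T1
summary: ordered ✗, linear ✗, affine ✓, relevant ✗, unrestricted ✓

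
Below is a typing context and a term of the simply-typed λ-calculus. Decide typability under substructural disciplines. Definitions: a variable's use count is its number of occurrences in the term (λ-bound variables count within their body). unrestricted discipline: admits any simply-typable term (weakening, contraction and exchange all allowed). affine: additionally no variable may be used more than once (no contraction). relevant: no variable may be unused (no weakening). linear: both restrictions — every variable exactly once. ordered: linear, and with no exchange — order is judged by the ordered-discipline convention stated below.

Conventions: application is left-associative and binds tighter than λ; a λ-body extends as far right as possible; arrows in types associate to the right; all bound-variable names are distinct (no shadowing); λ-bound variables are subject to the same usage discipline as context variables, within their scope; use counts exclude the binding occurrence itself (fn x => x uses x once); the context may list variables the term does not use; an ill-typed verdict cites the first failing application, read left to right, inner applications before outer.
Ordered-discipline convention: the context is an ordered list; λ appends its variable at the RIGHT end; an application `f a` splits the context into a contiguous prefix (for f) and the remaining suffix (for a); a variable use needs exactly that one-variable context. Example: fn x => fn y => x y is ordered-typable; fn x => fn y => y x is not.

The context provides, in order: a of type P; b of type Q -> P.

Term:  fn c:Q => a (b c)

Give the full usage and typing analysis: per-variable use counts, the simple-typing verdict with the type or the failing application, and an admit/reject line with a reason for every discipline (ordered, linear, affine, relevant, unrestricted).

usage: a=1; b=1; c [bound]=1
order of uses: a, b, c
typing: ill-typed: non-arrow in function slot: P
ordered: ✗, the type mismatch rejects it
linear: ✗, not simply typable
affine: ✗, fails simple typing
relevant: ✗, a type mismatch blocks all five
unrestricted: ✗, the type mismatch rejects it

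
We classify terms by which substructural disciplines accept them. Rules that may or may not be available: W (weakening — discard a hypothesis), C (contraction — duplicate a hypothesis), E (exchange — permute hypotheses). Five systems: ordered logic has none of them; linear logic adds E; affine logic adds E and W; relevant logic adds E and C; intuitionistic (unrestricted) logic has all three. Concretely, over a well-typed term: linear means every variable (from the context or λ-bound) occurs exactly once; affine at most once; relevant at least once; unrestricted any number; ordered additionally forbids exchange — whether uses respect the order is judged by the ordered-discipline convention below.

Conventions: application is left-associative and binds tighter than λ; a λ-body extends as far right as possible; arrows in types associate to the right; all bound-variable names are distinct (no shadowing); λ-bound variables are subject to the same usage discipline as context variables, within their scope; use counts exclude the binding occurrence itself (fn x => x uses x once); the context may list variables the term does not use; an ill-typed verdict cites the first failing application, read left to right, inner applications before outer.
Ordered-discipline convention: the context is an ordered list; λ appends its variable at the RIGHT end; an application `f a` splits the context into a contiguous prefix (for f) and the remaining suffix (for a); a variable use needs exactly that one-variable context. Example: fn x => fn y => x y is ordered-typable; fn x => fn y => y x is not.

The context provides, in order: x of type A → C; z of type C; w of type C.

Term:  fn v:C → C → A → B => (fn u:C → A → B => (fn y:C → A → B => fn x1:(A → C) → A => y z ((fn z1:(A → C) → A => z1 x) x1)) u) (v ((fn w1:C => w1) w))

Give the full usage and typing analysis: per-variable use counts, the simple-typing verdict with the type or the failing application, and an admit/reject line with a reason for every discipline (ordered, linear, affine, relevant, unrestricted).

counts: x: 1, z: 1, w: 1, v [bound]: 1, u [bound]: 1, y [bound]: 1, x1 [bound]: 1, z1 [bound]: 1, w1 [bound]: 1
uses in reading order: y, z, z1, x, x1, u, v, w1, w
typing: well-typed — term : (C → C → A → B) → ((A → C) → A) → B
ordered: ✗ — needs exchange: uses follow y, z, z1, x, x1, u, v, w1, w
linear: ✓ — single use per variable (x, z, w, v, u, y, x1, z1, w1)
affine: ✓ — at most one use each (x, z, w, v, u, y, x1, z1, w1)
relevant: ✓ — at least one use each (x, z, w, v, u, y, x1, z1, w1)
unrestricted: ✓ — typability at (C → C → A → B) → ((A → C) → A) → B is all that's needed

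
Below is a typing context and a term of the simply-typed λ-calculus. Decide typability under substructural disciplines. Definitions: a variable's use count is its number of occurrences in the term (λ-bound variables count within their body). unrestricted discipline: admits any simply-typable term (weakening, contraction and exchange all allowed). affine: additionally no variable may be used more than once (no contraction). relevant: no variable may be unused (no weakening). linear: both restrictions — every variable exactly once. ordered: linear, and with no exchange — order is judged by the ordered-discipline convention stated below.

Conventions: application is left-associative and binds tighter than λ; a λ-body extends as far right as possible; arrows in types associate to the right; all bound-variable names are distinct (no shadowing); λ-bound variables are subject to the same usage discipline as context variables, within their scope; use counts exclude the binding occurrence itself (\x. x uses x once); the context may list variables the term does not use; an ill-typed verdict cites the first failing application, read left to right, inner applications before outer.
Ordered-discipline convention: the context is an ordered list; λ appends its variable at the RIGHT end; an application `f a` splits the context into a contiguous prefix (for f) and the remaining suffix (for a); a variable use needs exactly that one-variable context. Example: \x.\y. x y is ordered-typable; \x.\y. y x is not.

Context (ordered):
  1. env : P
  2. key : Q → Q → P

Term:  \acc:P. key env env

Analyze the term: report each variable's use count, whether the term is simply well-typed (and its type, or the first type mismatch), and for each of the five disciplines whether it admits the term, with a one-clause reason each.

counts: env: 2×; key: 1×; acc (bound): 0×
use order (left to right): key, env, env
typing: ill-typed: argument of type P where Q is required
ordered: ✗ — the type mismatch rejects it
linear: ✗ — not simply typable
affine: ✗ — fails simple typing
relevant: ✗ — a type mismatch blocks all five
unrestricted: ✗ — the type mismatch rejects it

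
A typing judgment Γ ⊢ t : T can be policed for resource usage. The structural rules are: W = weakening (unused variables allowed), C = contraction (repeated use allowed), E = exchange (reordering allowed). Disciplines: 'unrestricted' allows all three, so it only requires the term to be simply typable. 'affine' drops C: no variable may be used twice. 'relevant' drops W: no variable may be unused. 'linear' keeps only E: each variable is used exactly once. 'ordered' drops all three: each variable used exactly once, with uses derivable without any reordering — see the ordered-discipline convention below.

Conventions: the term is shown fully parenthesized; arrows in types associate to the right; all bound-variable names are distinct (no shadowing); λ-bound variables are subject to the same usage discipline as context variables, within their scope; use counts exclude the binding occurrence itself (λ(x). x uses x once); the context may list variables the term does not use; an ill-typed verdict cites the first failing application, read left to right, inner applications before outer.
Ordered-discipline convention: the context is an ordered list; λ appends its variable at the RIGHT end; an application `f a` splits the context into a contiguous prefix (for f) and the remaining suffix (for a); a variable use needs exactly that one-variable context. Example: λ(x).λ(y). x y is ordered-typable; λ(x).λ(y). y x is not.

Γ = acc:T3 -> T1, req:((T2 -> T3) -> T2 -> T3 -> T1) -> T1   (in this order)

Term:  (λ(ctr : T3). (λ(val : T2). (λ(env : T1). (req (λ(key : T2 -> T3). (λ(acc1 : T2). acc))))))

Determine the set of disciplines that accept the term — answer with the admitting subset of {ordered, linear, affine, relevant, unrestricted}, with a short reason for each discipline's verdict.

admitted by: affine, unrestricted
counts: acc: 1, req: 1, ctr (λ-bound): 0, val (λ-bound): 0, env (λ-bound): 0, key (λ-bound): 0, acc1 (λ-bound): 0
left-to-right use order: req, acc
typing: ✓ — T3 -> T2 -> T1 -> T1
ordered: ✗ — ctr, val, env, key, acc1 never used (weakening)
linear: ✗ — ctr, val, env, key, acc1 never used (weakening)
affine: ✓ — none of acc, req, ctr, val, env, key, acc1 used more than once
relevant: ✗ — ctr, val, env, key, acc1 never used (weakening)
unrestricted: ✓ — simply typable at T3 -> T2 -> T1 -> T1; W, C, E all held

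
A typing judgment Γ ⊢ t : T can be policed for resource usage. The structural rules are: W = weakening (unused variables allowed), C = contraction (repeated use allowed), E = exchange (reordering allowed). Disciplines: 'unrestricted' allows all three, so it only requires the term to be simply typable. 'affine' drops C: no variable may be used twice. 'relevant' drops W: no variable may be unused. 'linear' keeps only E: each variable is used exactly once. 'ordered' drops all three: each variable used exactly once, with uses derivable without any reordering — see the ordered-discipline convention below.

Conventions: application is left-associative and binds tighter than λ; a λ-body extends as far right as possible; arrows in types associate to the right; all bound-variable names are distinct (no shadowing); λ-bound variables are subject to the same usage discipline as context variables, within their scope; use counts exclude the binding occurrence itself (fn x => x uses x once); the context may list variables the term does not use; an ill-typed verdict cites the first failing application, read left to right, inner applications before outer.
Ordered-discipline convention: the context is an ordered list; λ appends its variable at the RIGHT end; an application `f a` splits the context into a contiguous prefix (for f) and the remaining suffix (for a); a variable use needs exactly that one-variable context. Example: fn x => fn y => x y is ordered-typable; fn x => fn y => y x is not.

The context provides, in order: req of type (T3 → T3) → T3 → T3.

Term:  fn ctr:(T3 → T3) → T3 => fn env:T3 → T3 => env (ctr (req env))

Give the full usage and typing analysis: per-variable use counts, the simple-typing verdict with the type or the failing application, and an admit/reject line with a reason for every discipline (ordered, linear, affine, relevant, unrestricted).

counts: req: 1×, ctr (bound): 1×, env (bound): 2×
use order (left to right): env, ctr, req, env
typing: well-typed — term : ((T3 → T3) → T3) → (T3 → T3) → T3
ordered ✗ (needs contraction — env ×2)
linear ✗ (needs contraction — env ×2)
affine ✗ (needs contraction — env ×2)
relevant ✓ (none of req, ctr, env goes unused)
unrestricted ✓ (simply typable at ((T3 → T3) → T3) → (T3 → T3) → T3; W, C, E all held)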